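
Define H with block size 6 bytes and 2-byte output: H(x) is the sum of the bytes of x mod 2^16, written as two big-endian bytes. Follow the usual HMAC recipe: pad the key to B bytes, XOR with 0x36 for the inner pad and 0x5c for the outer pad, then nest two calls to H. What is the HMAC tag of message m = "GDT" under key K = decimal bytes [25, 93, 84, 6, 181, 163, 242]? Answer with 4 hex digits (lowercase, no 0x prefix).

Key decimal bytes [25, 93, 84, 6, 181, 163, 242] = 19 5d 54 06 b5 a3 f2 is 7 bytes > B = 6, so hash it first: H(key) = 03 1a, then zero-pad to 6 bytes: K' = 03 1a 00 00 00 00.
K' ⊕ ipad = 35 2c 36 36 36 36.  K' ⊕ opad = 5f 46 5c 5c 5c 5c.
Inner input = (K'⊕ipad) ∥ m = 35 2c 36 36 36 36 ∥ 47 44 54.
Inner hash: sum = 53+44+54+54+54+54+71+68+84 = 536 → 02 18.
Outer input = (K'⊕opad) ∥ inner = 5f 46 5c 5c 5c 5c ∥ 02 18.
Outer hash (tag): sum = 95+70+92+92+92+92+2+24 = 559 → 02 2f.

022f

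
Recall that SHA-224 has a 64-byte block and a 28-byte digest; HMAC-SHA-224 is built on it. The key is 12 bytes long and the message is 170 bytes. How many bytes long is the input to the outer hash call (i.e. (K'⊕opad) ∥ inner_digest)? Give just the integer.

92

Key is 12 ≤ 64 bytes, zero-padded: |K'| = 64.
Outer input = (K'⊕opad) ∥ H(inner) → 64 + 28 = 92 bytes.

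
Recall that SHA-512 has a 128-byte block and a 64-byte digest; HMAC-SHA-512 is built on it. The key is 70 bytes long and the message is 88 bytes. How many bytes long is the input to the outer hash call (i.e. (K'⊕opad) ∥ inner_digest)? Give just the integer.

192

Key is 70 ≤ 128 bytes, zero-padded: |K'| = 128.
Outer input = (K'⊕opad) ∥ H(inner) → 128 + 64 = 192 bytes.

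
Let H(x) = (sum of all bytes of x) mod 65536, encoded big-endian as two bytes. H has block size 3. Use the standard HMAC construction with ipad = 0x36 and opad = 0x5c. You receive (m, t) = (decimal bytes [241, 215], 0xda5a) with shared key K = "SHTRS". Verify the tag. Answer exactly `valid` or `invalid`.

invalid

Key "SHTRS" = 53 48 54 52 53 is 5 bytes > B = 3, so hash it first: H(key) = 01 94, then zero-pad to 3 bytes: K' = 01 94 00.
K' ⊕ ipad = 37 a2 36; K' ⊕ opad = 5d c8 5c.
Inner hash: sum = 55+162+54+241+215 = 727 → 02 d7.
Outer hash (recomputed tag): sum = 93+200+92+2+215 = 602 → 02 5a.
Recomputed tag = 025a; claimed = da5a → mismatch.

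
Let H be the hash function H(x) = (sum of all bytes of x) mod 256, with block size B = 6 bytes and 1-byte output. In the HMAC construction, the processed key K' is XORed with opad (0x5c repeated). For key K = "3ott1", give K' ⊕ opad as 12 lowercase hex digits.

6f3328286d5c

Key "3ott1" = 33 6f 74 74 31 is 5 bytes ≤ B = 6; zero-pad to 6 bytes: K' = 33 6f 74 74 31 00.
XOR each byte with 0x5c: 33⊕5c=6f, 6f⊕5c=33, 74⊕5c=28, 74⊕5c=28, 31⊕5c=6d, 00⊕5c=5c.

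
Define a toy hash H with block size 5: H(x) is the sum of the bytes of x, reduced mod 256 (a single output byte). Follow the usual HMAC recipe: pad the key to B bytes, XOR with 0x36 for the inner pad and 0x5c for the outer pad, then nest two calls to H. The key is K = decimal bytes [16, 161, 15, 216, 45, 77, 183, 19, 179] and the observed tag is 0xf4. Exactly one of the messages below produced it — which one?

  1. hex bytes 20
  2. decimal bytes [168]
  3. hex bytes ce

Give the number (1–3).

Key decimal bytes [16, 161, 15, 216, 45, 77, 183, 19, 179] = 10 a1 0f d8 2d 4d b7 13 b3 is 9 bytes > B = 5, so hash it first: H(key) = 8f, then zero-pad to 5 bytes: K' = 8f 00 00 00 00.
K' ⊕ ipad = b9 36 36 36 36; K' ⊕ opad = d3 5c 5c 5c 5c.
m1: inner = H(b9 36 36 36 36 20) = b1; tag = H(d3 5c 5c 5c 5c b1) = f4 ← matches
m2: inner = H(b9 36 36 36 36 a8) = 39; tag = H(d3 5c 5c 5c 5c 39) = 7c
m3: inner = H(b9 36 36 36 36 ce) = 5f; tag = H(d3 5c 5c 5c 5c 5f) = a2

1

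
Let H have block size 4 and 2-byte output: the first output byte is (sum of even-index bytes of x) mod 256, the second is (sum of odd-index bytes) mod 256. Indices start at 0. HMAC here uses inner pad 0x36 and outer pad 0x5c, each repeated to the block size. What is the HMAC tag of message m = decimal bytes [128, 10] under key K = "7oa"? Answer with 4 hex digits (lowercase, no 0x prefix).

Key "7oa" = 37 6f 61 is 3 bytes ≤ B = 4; zero-pad to 4 bytes: K' = 37 6f 61 00.
K' ⊕ ipad = 01 59 57 36.  K' ⊕ opad = 6b 33 3d 5c.
Inner input = (K'⊕ipad) ∥ m = 01 59 57 36 ∥ 80 0a.
Inner hash: even-index sum = 216 mod 256 = 216; odd-index sum = 153 mod 256 = 153 → d8 99.
Outer input = (K'⊕opad) ∥ inner = 6b 33 3d 5c ∥ d8 99.
Outer hash (tag): even-index sum = 384 mod 256 = 128; odd-index sum = 296 mod 256 = 40 → 80 28.

8028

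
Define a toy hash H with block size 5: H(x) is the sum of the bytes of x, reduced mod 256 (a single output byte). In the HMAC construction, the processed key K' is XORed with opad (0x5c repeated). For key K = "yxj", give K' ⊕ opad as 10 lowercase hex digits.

2524365c5c

Key "yxj" = 79 78 6a is 3 bytes ≤ B = 5; zero-pad to 5 bytes: K' = 79 78 6a 00 00.
XOR each byte with 0x5c: 79⊕5c=25, 78⊕5c=24, 6a⊕5c=36, 00⊕5c=5c, 00⊕5c=5c.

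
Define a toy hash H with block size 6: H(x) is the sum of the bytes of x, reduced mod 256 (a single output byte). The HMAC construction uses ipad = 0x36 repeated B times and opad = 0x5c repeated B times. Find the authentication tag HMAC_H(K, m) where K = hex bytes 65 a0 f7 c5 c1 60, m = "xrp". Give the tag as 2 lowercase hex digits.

96

Key hex bytes 65 a0 f7 c5 c1 60 is exactly B = 6 bytes: K' = 65 a0 f7 c5 c1 60.
K' ⊕ ipad = 53 96 c1 f3 f7 56.  K' ⊕ opad = 39 fc ab 99 9d 3c.
Inner input = (K'⊕ipad) ∥ m = 53 96 c1 f3 f7 56 ∥ 78 72 70.
Inner hash: sum = 83+150+193+243+247+86+120+114+112 = 1348; mod 256 = 68 → 44.
Outer input = (K'⊕opad) ∥ inner = 39 fc ab 99 9d 3c ∥ 44.
Outer hash (tag): sum = 57+252+171+153+157+60+68 = 918; mod 256 = 150 → 96.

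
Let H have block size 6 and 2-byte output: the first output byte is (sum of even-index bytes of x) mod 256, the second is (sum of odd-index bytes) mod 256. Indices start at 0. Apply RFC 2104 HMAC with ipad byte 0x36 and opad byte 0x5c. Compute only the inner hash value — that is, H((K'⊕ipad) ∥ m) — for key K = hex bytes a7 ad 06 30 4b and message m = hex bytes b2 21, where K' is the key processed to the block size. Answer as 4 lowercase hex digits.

Key hex bytes a7 ad 06 30 4b is 5 bytes ≤ B = 6; zero-pad to 6 bytes: K' = a7 ad 06 30 4b 00.
K' ⊕ ipad = 91 9b 30 06 7d 36.
Inner input = 91 9b 30 06 7d 36 ∥ b2 21.
Inner hash: even-index sum = 496 mod 256 = 240; odd-index sum = 248 mod 256 = 248 → f0 f8.

f0f8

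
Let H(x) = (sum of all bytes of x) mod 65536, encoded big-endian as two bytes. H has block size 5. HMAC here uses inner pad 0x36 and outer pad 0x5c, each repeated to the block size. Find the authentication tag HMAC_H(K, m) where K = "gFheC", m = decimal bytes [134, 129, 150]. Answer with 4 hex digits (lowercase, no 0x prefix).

Key "gFheC" = 67 46 68 65 43 is exactly B = 5 bytes: K' = 67 46 68 65 43.
K' ⊕ ipad = 51 70 5e 53 75.  K' ⊕ opad = 3b 1a 34 39 1f.
Inner input = (K'⊕ipad) ∥ m = 51 70 5e 53 75 ∥ 86 81 96.
Inner hash: sum = 81+112+94+83+117+134+129+150 = 900 → 03 84.
Outer input = (K'⊕opad) ∥ inner = 3b 1a 34 39 1f ∥ 03 84.
Outer hash (tag): sum = 59+26+52+57+31+3+132 = 360 → 01 68.

0168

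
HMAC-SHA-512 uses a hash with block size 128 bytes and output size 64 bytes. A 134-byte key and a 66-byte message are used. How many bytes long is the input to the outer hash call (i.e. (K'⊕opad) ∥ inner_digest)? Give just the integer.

Key is 134 > 128 bytes, so it is hashed to 64 bytes then zero-padded to 128: |K'| = 128.
Outer input = (K'⊕opad) ∥ H(inner) → 128 + 64 = 192 bytes.

192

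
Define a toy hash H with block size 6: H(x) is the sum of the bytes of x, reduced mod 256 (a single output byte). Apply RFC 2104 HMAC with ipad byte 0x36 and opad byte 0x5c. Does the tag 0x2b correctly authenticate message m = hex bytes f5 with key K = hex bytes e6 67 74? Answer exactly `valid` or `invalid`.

Key hex bytes e6 67 74 is 3 bytes ≤ B = 6; zero-pad to 6 bytes: K' = e6 67 74 00 00 00.
K' ⊕ ipad = d0 51 42 36 36 36; K' ⊕ opad = ba 3b 28 5c 5c 5c.
Inner hash: sum = 208+81+66+54+54+54+245 = 762; mod 256 = 250 → fa.
Outer hash (recomputed tag): sum = 186+59+40+92+92+92+250 = 811; mod 256 = 43 → 2b.
Recomputed tag = 2b; claimed = 2b → match.

valid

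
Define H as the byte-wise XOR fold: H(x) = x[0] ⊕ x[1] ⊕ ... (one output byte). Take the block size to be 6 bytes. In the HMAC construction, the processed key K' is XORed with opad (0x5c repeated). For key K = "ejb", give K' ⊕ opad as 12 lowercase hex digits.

Key "ejb" = 65 6a 62 is 3 bytes ≤ B = 6; zero-pad to 6 bytes: K' = 65 6a 62 00 00 00.
XOR each byte with 0x5c: 65⊕5c=39, 6a⊕5c=36, 62⊕5c=3e, 00⊕5c=5c, 00⊕5c=5c, 00⊕5c=5c.

39363e5c5c5c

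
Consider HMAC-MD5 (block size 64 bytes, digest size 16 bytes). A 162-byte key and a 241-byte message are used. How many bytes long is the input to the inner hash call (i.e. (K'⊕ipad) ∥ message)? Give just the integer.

305

Key is 162 > 64 bytes, so it is hashed to 16 bytes then zero-padded to 64: |K'| = 64.
Inner input = (K'⊕ipad) ∥ m → 64 + 241 = 305 bytes.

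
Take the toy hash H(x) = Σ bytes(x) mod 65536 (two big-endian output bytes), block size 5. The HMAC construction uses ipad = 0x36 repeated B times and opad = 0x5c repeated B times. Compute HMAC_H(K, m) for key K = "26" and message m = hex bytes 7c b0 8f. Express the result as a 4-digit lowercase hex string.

Key "26" = 32 36 is 2 bytes ≤ B = 5; zero-pad to 5 bytes: K' = 32 36 00 00 00.
K' ⊕ ipad = 04 00 36 36 36.  K' ⊕ opad = 6e 6a 5c 5c 5c.
Inner input = (K'⊕ipad) ∥ m = 04 00 36 36 36 ∥ 7c b0 8f.
Inner hash: sum = 4+0+54+54+54+124+176+143 = 609 → 02 61.
Outer input = (K'⊕opad) ∥ inner = 6e 6a 5c 5c 5c ∥ 02 61.
Outer hash (tag): sum = 110+106+92+92+92+2+97 = 591 → 02 4f.

024f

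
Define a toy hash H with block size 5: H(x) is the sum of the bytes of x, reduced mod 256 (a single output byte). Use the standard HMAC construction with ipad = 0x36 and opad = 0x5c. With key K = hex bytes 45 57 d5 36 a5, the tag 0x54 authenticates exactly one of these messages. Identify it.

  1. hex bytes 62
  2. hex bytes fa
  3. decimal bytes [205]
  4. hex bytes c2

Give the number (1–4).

2

Key hex bytes 45 57 d5 36 a5 is exactly B = 5 bytes: K' = 45 57 d5 36 a5.
K' ⊕ ipad = 73 61 e3 00 93; K' ⊕ opad = 19 0b 89 6a f9.
m1: inner = H(73 61 e3 00 93 62) = ac; tag = H(19 0b 89 6a f9 ac) = bc
m2: inner = H(73 61 e3 00 93 fa) = 44; tag = H(19 0b 89 6a f9 44) = 54 ← matches
m3: inner = H(73 61 e3 00 93 cd) = 17; tag = H(19 0b 89 6a f9 17) = 27
m4: inner = H(73 61 e3 00 93 c2) = 0c; tag = H(19 0b 89 6a f9 0c) = 1c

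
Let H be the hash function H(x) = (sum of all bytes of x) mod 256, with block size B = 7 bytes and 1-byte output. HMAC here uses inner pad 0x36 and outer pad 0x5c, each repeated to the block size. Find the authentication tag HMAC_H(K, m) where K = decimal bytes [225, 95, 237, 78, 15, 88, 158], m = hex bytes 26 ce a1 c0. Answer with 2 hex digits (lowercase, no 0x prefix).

Key decimal bytes [225, 95, 237, 78, 15, 88, 158] = e1 5f ed 4e 0f 58 9e is exactly B = 7 bytes: K' = e1 5f ed 4e 0f 58 9e.
K' ⊕ ipad = d7 69 db 78 39 6e a8.  K' ⊕ opad = bd 03 b1 12 53 04 c2.
Inner input = (K'⊕ipad) ∥ m = d7 69 db 78 39 6e a8 ∥ 26 ce a1 c0.
Inner hash: sum = 215+105+219+120+57+110+168+38+206+161+192 = 1591; mod 256 = 55 → 37.
Outer input = (K'⊕opad) ∥ inner = bd 03 b1 12 53 04 c2 ∥ 37.
Outer hash (tag): sum = 189+3+177+18+83+4+194+55 = 723; mod 256 = 211 → d3.

d3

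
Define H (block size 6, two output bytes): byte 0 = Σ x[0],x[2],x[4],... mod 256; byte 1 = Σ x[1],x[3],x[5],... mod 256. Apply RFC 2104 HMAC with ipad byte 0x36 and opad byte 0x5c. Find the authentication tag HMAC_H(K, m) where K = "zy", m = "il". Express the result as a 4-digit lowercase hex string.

ff04

Key "zy" = 7a 79 is 2 bytes ≤ B = 6; zero-pad to 6 bytes: K' = 7a 79 00 00 00 00.
K' ⊕ ipad = 4c 4f 36 36 36 36.  K' ⊕ opad = 26 25 5c 5c 5c 5c.
Inner input = (K'⊕ipad) ∥ m = 4c 4f 36 36 36 36 ∥ 69 6c.
Inner hash: even-index sum = 289 mod 256 = 33; odd-index sum = 295 mod 256 = 39 → 21 27.
Outer input = (K'⊕opad) ∥ inner = 26 25 5c 5c 5c 5c ∥ 21 27.
Outer hash (tag): even-index sum = 255 mod 256 = 255; odd-index sum = 260 mod 256 = 4 → ff 04.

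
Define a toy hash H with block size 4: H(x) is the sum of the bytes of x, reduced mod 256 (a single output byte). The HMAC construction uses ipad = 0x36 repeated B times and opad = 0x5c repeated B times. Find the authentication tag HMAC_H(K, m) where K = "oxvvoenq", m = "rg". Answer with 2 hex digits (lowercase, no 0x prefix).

19

Key "oxvvoenq" = 6f 78 76 76 6f 65 6e 71 is 8 bytes > B = 4, so hash it first: H(key) = 86, then zero-pad to 4 bytes: K' = 86 00 00 00.
K' ⊕ ipad = b0 36 36 36.  K' ⊕ opad = da 5c 5c 5c.
Inner input = (K'⊕ipad) ∥ m = b0 36 36 36 ∥ 72 67.
Inner hash: sum = 176+54+54+54+114+103 = 555; mod 256 = 43 → 2b.
Outer input = (K'⊕opad) ∥ inner = da 5c 5c 5c ∥ 2b.
Outer hash (tag): sum = 218+92+92+92+43 = 537; mod 256 = 25 → 19.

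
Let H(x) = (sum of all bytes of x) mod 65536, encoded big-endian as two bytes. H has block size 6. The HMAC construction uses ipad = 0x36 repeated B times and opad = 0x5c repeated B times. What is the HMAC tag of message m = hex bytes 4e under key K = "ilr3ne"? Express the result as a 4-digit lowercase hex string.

Key "ilr3ne" = 69 6c 72 33 6e 65 is exactly B = 6 bytes: K' = 69 6c 72 33 6e 65.
K' ⊕ ipad = 5f 5a 44 05 58 53.  K' ⊕ opad = 35 30 2e 6f 32 39.
Inner input = (K'⊕ipad) ∥ m = 5f 5a 44 05 58 53 ∥ 4e.
Inner hash: sum = 95+90+68+5+88+83+78 = 507 → 01 fb.
Outer input = (K'⊕opad) ∥ inner = 35 30 2e 6f 32 39 ∥ 01 fb.
Outer hash (tag): sum = 53+48+46+111+50+57+1+251 = 617 → 02 69.

0269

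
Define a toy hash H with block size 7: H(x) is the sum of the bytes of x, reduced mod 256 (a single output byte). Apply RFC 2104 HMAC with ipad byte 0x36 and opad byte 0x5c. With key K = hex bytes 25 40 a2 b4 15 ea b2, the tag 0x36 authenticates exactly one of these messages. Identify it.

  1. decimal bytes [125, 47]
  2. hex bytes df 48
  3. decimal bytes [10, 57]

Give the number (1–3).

Key hex bytes 25 40 a2 b4 15 ea b2 is exactly B = 7 bytes: K' = 25 40 a2 b4 15 ea b2.
K' ⊕ ipad = 13 76 94 82 23 dc 84; K' ⊕ opad = 79 1c fe e8 49 b6 ee.
m1: inner = H(13 76 94 82 23 dc 84 7d 2f) = ce; tag = H(79 1c fe e8 49 b6 ee ce) = 36 ← matches
m2: inner = H(13 76 94 82 23 dc 84 df 48) = 49; tag = H(79 1c fe e8 49 b6 ee 49) = b1
m3: inner = H(13 76 94 82 23 dc 84 0a 39) = 65; tag = H(79 1c fe e8 49 b6 ee 65) = cd

1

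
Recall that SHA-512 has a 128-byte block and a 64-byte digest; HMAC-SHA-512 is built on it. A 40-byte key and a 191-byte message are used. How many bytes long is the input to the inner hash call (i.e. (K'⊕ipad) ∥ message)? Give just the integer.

319

Key is 40 ≤ 128 bytes, zero-padded: |K'| = 128.
Inner input = (K'⊕ipad) ∥ m → 128 + 191 = 319 bytes.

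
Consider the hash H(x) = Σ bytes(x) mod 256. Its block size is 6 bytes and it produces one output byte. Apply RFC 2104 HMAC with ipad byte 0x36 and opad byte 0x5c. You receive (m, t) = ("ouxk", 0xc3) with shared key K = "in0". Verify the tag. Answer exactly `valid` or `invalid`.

Key "in0" = 69 6e 30 is 3 bytes ≤ B = 6; zero-pad to 6 bytes: K' = 69 6e 30 00 00 00.
K' ⊕ ipad = 5f 58 06 36 36 36; K' ⊕ opad = 35 32 6c 5c 5c 5c.
Inner hash: sum = 95+88+6+54+54+54+111+117+120+107 = 806; mod 256 = 38 → 26.
Outer hash (recomputed tag): sum = 53+50+108+92+92+92+38 = 525; mod 256 = 13 → 0d.
Recomputed tag = 0d; claimed = c3 → mismatch.

invalid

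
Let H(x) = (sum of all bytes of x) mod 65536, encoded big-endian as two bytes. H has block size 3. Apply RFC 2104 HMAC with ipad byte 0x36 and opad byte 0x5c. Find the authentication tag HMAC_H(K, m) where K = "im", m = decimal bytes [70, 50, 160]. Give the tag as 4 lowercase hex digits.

Key "im" = 69 6d is 2 bytes ≤ B = 3; zero-pad to 3 bytes: K' = 69 6d 00.
K' ⊕ ipad = 5f 5b 36.  K' ⊕ opad = 35 31 5c.
Inner input = (K'⊕ipad) ∥ m = 5f 5b 36 ∥ 46 32 a0.
Inner hash: sum = 95+91+54+70+50+160 = 520 → 02 08.
Outer input = (K'⊕opad) ∥ inner = 35 31 5c ∥ 02 08.
Outer hash (tag): sum = 53+49+92+2+8 = 204 → 00 cc.

00cc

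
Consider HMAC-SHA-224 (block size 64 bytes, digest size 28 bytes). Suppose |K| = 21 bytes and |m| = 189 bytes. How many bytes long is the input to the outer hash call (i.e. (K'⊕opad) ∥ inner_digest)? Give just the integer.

Key is 21 ≤ 64 bytes, zero-padded: |K'| = 64.
Outer input = (K'⊕opad) ∥ H(inner) → 64 + 28 = 92 bytes.

92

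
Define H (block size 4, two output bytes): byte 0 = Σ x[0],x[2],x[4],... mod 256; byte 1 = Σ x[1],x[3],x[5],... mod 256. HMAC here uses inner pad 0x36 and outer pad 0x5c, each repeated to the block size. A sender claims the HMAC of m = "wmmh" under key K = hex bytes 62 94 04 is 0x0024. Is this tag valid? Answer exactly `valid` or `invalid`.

Key hex bytes 62 94 04 is 3 bytes ≤ B = 4; zero-pad to 4 bytes: K' = 62 94 04 00.
K' ⊕ ipad = 54 a2 32 36; K' ⊕ opad = 3e c8 58 5c.
Inner hash: even-index sum = 362 mod 256 = 106; odd-index sum = 429 mod 256 = 173 → 6a ad.
Outer hash (recomputed tag): even-index sum = 256 mod 256 = 0; odd-index sum = 465 mod 256 = 209 → 00 d1.
Recomputed tag = 00d1; claimed = 0024 → mismatch.

invalid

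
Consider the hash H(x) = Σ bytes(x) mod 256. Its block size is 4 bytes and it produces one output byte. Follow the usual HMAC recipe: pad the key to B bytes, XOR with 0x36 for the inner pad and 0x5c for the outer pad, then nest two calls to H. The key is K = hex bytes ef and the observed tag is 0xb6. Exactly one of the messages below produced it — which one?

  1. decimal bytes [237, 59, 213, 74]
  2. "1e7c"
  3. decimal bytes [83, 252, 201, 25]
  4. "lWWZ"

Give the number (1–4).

4

Key hex bytes ef is 1 byte ≤ B = 4; zero-pad to 4 bytes: K' = ef 00 00 00.
K' ⊕ ipad = d9 36 36 36; K' ⊕ opad = b3 5c 5c 5c.
m1: inner = H(d9 36 36 36 ed 3b d5 4a) = c2; tag = H(b3 5c 5c 5c c2) = 89
m2: inner = H(d9 36 36 36 31 65 37 63) = ab; tag = H(b3 5c 5c 5c ab) = 72
m3: inner = H(d9 36 36 36 53 fc c9 19) = ac; tag = H(b3 5c 5c 5c ac) = 73
m4: inner = H(d9 36 36 36 6c 57 57 5a) = ef; tag = H(b3 5c 5c 5c ef) = b6 ← matches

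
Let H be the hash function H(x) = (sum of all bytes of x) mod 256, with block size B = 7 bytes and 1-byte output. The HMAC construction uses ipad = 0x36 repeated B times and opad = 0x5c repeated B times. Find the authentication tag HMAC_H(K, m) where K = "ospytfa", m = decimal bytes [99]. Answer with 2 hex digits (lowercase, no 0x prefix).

Key "ospytfa" = 6f 73 70 79 74 66 61 is exactly B = 7 bytes: K' = 6f 73 70 79 74 66 61.
K' ⊕ ipad = 59 45 46 4f 42 50 57.  K' ⊕ opad = 33 2f 2c 25 28 3a 3d.
Inner input = (K'⊕ipad) ∥ m = 59 45 46 4f 42 50 57 ∥ 63.
Inner hash: sum = 89+69+70+79+66+80+87+99 = 639; mod 256 = 127 → 7f.
Outer input = (K'⊕opad) ∥ inner = 33 2f 2c 25 28 3a 3d ∥ 7f.
Outer hash (tag): sum = 51+47+44+37+40+58+61+127 = 465; mod 256 = 209 → d1.

d1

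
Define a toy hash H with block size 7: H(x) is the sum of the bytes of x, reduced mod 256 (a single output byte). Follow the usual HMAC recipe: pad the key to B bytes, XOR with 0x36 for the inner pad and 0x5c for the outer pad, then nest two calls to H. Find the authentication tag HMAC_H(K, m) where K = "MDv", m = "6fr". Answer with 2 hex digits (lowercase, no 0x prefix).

d6

Key "MDv" = 4d 44 76 is 3 bytes ≤ B = 7; zero-pad to 7 bytes: K' = 4d 44 76 00 00 00 00.
K' ⊕ ipad = 7b 72 40 36 36 36 36.  K' ⊕ opad = 11 18 2a 5c 5c 5c 5c.
Inner input = (K'⊕ipad) ∥ m = 7b 72 40 36 36 36 36 ∥ 36 66 72.
Inner hash: sum = 123+114+64+54+54+54+54+54+102+114 = 787; mod 256 = 19 → 13.
Outer input = (K'⊕opad) ∥ inner = 11 18 2a 5c 5c 5c 5c ∥ 13.
Outer hash (tag): sum = 17+24+42+92+92+92+92+19 = 470; mod 256 = 214 → d6.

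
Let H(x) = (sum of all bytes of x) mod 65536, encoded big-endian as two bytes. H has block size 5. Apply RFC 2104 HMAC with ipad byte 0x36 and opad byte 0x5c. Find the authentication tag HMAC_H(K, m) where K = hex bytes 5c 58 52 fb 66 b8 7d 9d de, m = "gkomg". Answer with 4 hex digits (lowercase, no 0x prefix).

01c6

Key hex bytes 5c 58 52 fb 66 b8 7d 9d de is 9 bytes > B = 5, so hash it first: H(key) = 05 17, then zero-pad to 5 bytes: K' = 05 17 00 00 00.
K' ⊕ ipad = 33 21 36 36 36.  K' ⊕ opad = 59 4b 5c 5c 5c.
Inner input = (K'⊕ipad) ∥ m = 33 21 36 36 36 ∥ 67 6b 6f 6d 67.
Inner hash: sum = 51+33+54+54+54+103+107+111+109+103 = 779 → 03 0b.
Outer input = (K'⊕opad) ∥ inner = 59 4b 5c 5c 5c ∥ 03 0b.
Outer hash (tag): sum = 89+75+92+92+92+3+11 = 454 → 01 c6.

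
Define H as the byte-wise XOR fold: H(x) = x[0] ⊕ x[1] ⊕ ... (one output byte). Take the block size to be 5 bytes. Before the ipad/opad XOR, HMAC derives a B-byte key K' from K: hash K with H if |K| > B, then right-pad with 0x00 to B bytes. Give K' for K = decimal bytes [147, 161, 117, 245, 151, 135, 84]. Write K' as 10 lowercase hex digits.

f600000000

|K| = 7 > B = 5, so first hash the key.
H(K): XOR 93⊕a1⊕75⊕f5⊕97⊕87⊕54 = f6.
Zero-pad H(K) = f6 to 5 bytes: K' = f6 00 00 00 00.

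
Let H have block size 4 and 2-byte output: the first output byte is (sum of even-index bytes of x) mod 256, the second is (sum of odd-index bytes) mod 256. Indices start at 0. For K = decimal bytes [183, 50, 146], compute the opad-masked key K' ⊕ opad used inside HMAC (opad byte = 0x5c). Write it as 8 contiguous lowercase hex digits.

Key decimal bytes [183, 50, 146] = b7 32 92 is 3 bytes ≤ B = 4; zero-pad to 4 bytes: K' = b7 32 92 00.
XOR each byte with 0x5c: b7⊕5c=eb, 32⊕5c=6e, 92⊕5c=ce, 00⊕5c=5c.

eb6ece5c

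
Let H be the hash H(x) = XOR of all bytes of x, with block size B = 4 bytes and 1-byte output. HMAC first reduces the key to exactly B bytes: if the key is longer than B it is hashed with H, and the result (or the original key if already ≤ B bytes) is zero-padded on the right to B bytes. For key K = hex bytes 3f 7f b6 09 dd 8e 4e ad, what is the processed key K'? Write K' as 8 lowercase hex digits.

4f000000

|K| = 8 > B = 4, so first hash the key.
H(K): XOR 3f⊕7f⊕b6⊕09⊕dd⊕8e⊕4e⊕ad = 4f.
Zero-pad H(K) = 4f to 4 bytes: K' = 4f 00 00 00.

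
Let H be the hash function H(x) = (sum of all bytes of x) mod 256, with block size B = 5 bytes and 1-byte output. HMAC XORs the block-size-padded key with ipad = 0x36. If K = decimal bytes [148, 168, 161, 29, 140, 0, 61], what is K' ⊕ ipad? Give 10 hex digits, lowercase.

f536363636

Key decimal bytes [148, 168, 161, 29, 140, 0, 61] = 94 a8 a1 1d 8c 00 3d is 7 bytes > B = 5, so hash it first: H(key) = c3, then zero-pad to 5 bytes: K' = c3 00 00 00 00.
XOR each byte with 0x36: c3⊕36=f5, 00⊕36=36, 00⊕36=36, 00⊕36=36, 00⊕36=36.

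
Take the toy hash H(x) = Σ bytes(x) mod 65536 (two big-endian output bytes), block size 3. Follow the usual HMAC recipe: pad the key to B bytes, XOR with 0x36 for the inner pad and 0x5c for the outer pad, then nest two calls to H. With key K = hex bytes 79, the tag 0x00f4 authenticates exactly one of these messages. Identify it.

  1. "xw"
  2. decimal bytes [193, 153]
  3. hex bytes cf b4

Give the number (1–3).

Key hex bytes 79 is 1 byte ≤ B = 3; zero-pad to 3 bytes: K' = 79 00 00.
K' ⊕ ipad = 4f 36 36; K' ⊕ opad = 25 5c 5c.
m1: inner = H(4f 36 36 78 77) = 01 aa; tag = H(25 5c 5c 01 aa) = 0188
m2: inner = H(4f 36 36 c1 99) = 02 15; tag = H(25 5c 5c 02 15) = 00f4 ← matches
m3: inner = H(4f 36 36 cf b4) = 02 3e; tag = H(25 5c 5c 02 3e) = 011d

2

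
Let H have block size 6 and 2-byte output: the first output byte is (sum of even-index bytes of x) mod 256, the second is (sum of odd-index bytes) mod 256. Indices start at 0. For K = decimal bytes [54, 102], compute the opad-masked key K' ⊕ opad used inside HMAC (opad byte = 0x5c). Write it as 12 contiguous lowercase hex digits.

Key decimal bytes [54, 102] = 36 66 is 2 bytes ≤ B = 6; zero-pad to 6 bytes: K' = 36 66 00 00 00 00.
XOR each byte with 0x5c: 36⊕5c=6a, 66⊕5c=3a, 00⊕5c=5c, 00⊕5c=5c, 00⊕5c=5c, 00⊕5c=5c.

6a3a5c5c5c5c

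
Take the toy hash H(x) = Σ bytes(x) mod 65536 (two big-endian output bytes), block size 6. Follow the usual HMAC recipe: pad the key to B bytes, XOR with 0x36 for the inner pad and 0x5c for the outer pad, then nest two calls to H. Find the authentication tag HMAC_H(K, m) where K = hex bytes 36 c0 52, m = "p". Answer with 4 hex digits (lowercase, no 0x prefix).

0296

Key hex bytes 36 c0 52 is 3 bytes ≤ B = 6; zero-pad to 6 bytes: K' = 36 c0 52 00 00 00.
K' ⊕ ipad = 00 f6 64 36 36 36.  K' ⊕ opad = 6a 9c 0e 5c 5c 5c.
Inner input = (K'⊕ipad) ∥ m = 00 f6 64 36 36 36 ∥ 70.
Inner hash: sum = 0+246+100+54+54+54+112 = 620 → 02 6c.
Outer input = (K'⊕opad) ∥ inner = 6a 9c 0e 5c 5c 5c ∥ 02 6c.
Outer hash (tag): sum = 106+156+14+92+92+92+2+108 = 662 → 02 96.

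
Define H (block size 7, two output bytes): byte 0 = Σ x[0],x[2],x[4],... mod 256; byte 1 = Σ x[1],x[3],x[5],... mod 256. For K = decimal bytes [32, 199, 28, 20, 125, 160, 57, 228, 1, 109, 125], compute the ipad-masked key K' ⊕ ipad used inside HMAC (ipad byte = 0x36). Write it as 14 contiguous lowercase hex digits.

Key decimal bytes [32, 199, 28, 20, 125, 160, 57, 228, 1, 109, 125] = 20 c7 1c 14 7d a0 39 e4 01 6d 7d is 11 bytes > B = 7, so hash it first: H(key) = 70 cc, then zero-pad to 7 bytes: K' = 70 cc 00 00 00 00 00.
XOR each byte with 0x36: 70⊕36=46, cc⊕36=fa, 00⊕36=36, 00⊕36=36, 00⊕36=36, 00⊕36=36, 00⊕36=36.

46fa3636363636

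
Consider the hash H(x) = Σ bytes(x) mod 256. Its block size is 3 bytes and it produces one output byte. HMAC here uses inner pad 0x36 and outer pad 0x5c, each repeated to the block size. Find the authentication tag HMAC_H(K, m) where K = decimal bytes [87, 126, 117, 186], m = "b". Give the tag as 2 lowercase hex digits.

Key decimal bytes [87, 126, 117, 186] = 57 7e 75 ba is 4 bytes > B = 3, so hash it first: H(key) = 04, then zero-pad to 3 bytes: K' = 04 00 00.
K' ⊕ ipad = 32 36 36.  K' ⊕ opad = 58 5c 5c.
Inner input = (K'⊕ipad) ∥ m = 32 36 36 ∥ 62.
Inner hash: sum = 50+54+54+98 = 256; mod 256 = 0 → 00.
Outer input = (K'⊕opad) ∥ inner = 58 5c 5c ∥ 00.
Outer hash (tag): sum = 88+92+92+0 = 272; mod 256 = 16 → 10.

10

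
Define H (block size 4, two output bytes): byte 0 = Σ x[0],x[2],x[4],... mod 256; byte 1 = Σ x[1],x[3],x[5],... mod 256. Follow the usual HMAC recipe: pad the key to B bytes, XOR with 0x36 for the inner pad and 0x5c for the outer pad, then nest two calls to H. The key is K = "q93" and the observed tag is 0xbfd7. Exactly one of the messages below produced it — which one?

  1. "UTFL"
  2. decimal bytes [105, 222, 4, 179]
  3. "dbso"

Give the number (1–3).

3

Key "q93" = 71 39 33 is 3 bytes ≤ B = 4; zero-pad to 4 bytes: K' = 71 39 33 00.
K' ⊕ ipad = 47 0f 05 36; K' ⊕ opad = 2d 65 6f 5c.
m1: inner = H(47 0f 05 36 55 54 46 4c) = e7 e5; tag = H(2d 65 6f 5c e7 e5) = 83a6
m2: inner = H(47 0f 05 36 69 de 04 b3) = b9 d6; tag = H(2d 65 6f 5c b9 d6) = 5597
m3: inner = H(47 0f 05 36 64 62 73 6f) = 23 16; tag = H(2d 65 6f 5c 23 16) = bfd7 ← matches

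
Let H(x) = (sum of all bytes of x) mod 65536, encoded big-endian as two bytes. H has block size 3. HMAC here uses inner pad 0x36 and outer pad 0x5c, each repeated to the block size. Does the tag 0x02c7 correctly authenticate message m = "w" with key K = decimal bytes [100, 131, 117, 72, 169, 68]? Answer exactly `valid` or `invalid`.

Key decimal bytes [100, 131, 117, 72, 169, 68] = 64 83 75 48 a9 44 is 6 bytes > B = 3, so hash it first: H(key) = 02 91, then zero-pad to 3 bytes: K' = 02 91 00.
K' ⊕ ipad = 34 a7 36; K' ⊕ opad = 5e cd 5c.
Inner hash: sum = 52+167+54+119 = 392 → 01 88.
Outer hash (recomputed tag): sum = 94+205+92+1+136 = 528 → 02 10.
Recomputed tag = 0210; claimed = 02c7 → mismatch.

invalid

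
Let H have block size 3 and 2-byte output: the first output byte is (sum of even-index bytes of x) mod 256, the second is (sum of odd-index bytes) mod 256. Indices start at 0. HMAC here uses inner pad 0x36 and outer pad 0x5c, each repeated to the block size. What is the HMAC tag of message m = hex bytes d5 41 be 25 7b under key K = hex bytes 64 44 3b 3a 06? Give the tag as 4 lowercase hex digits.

Key hex bytes 64 44 3b 3a 06 is 5 bytes > B = 3, so hash it first: H(key) = a5 7e, then zero-pad to 3 bytes: K' = a5 7e 00.
K' ⊕ ipad = 93 48 36.  K' ⊕ opad = f9 22 5c.
Inner input = (K'⊕ipad) ∥ m = 93 48 36 ∥ d5 41 be 25 7b.
Inner hash: even-index sum = 303 mod 256 = 47; odd-index sum = 598 mod 256 = 86 → 2f 56.
Outer input = (K'⊕opad) ∥ inner = f9 22 5c ∥ 2f 56.
Outer hash (tag): even-index sum = 427 mod 256 = 171; odd-index sum = 81 mod 256 = 81 → ab 51.

ab51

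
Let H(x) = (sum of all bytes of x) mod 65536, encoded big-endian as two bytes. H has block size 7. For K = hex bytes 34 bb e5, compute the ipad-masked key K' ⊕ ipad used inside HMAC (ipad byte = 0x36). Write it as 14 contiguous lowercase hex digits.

Key hex bytes 34 bb e5 is 3 bytes ≤ B = 7; zero-pad to 7 bytes: K' = 34 bb e5 00 00 00 00.
XOR each byte with 0x36: 34⊕36=02, bb⊕36=8d, e5⊕36=d3, 00⊕36=36, 00⊕36=36, 00⊕36=36, 00⊕36=36.

028dd336363636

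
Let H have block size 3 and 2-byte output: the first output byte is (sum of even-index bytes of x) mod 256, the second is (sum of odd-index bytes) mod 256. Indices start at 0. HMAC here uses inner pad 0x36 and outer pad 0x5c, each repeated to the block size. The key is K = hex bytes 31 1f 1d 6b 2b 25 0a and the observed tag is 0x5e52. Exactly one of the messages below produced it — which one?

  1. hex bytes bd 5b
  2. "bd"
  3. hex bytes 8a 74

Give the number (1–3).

Key hex bytes 31 1f 1d 6b 2b 25 0a is 7 bytes > B = 3, so hash it first: H(key) = 83 af, then zero-pad to 3 bytes: K' = 83 af 00.
K' ⊕ ipad = b5 99 36; K' ⊕ opad = df f3 5c.
m1: inner = H(b5 99 36 bd 5b) = 46 56; tag = H(df f3 5c 46 56) = 9139
m2: inner = H(b5 99 36 62 64) = 4f fb; tag = H(df f3 5c 4f fb) = 3642
m3: inner = H(b5 99 36 8a 74) = 5f 23; tag = H(df f3 5c 5f 23) = 5e52 ← matches

3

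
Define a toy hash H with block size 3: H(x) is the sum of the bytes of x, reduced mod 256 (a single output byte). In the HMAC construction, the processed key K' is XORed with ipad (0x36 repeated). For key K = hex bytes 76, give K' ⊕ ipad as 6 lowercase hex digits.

403636

Key hex bytes 76 is 1 byte ≤ B = 3; zero-pad to 3 bytes: K' = 76 00 00.
XOR each byte with 0x36: 76⊕36=40, 00⊕36=36, 00⊕36=36.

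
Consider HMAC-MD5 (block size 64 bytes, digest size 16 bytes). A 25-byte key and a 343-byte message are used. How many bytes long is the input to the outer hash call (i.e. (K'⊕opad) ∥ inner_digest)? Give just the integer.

80

Key is 25 ≤ 64 bytes, zero-padded: |K'| = 64.
Outer input = (K'⊕opad) ∥ H(inner) → 64 + 16 = 80 bytes.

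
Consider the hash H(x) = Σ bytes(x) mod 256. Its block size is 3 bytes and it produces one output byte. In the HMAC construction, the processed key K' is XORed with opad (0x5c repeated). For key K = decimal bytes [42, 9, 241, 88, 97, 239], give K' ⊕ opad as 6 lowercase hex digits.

905c5c

Key decimal bytes [42, 9, 241, 88, 97, 239] = 2a 09 f1 58 61 ef is 6 bytes > B = 3, so hash it first: H(key) = cc, then zero-pad to 3 bytes: K' = cc 00 00.
XOR each byte with 0x5c: cc⊕5c=90, 00⊕5c=5c, 00⊕5c=5c.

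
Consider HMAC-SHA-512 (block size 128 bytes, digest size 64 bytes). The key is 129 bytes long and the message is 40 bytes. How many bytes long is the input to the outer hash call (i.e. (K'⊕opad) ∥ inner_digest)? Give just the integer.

Key is 129 > 128 bytes, so it is hashed to 64 bytes then zero-padded to 128: |K'| = 128.
Outer input = (K'⊕opad) ∥ H(inner) → 128 + 64 = 192 bytes.

192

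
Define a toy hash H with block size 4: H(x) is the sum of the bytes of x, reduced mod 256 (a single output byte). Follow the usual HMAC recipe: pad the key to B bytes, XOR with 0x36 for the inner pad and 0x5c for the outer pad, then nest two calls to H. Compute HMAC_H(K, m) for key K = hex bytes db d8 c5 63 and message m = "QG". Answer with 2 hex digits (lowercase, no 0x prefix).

Key hex bytes db d8 c5 63 is exactly B = 4 bytes: K' = db d8 c5 63.
K' ⊕ ipad = ed ee f3 55.  K' ⊕ opad = 87 84 99 3f.
Inner input = (K'⊕ipad) ∥ m = ed ee f3 55 ∥ 51 47.
Inner hash: sum = 237+238+243+85+81+71 = 955; mod 256 = 187 → bb.
Outer input = (K'⊕opad) ∥ inner = 87 84 99 3f ∥ bb.
Outer hash (tag): sum = 135+132+153+63+187 = 670; mod 256 = 158 → 9e.

9e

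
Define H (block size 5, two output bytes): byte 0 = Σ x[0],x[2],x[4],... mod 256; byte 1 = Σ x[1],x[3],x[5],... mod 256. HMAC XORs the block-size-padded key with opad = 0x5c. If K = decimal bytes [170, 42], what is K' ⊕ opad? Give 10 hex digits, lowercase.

f6765c5c5c

Key decimal bytes [170, 42] = aa 2a is 2 bytes ≤ B = 5; zero-pad to 5 bytes: K' = aa 2a 00 00 00.
XOR each byte with 0x5c: aa⊕5c=f6, 2a⊕5c=76, 00⊕5c=5c, 00⊕5c=5c, 00⊕5c=5c.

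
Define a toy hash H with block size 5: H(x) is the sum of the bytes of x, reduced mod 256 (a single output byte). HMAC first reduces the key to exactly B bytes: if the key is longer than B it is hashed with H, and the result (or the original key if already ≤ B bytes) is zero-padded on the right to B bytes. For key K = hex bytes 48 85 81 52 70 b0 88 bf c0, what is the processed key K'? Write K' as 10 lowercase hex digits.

|K| = 9 > B = 5, so first hash the key.
H(K): sum = 72+133+129+82+112+176+136+191+192 = 1223; mod 256 = 199 → c7.
Zero-pad H(K) = c7 to 5 bytes: K' = c7 00 00 00 00.

c700000000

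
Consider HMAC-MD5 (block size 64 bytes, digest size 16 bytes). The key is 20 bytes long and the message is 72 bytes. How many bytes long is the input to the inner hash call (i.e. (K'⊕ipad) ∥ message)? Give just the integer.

136

Key is 20 ≤ 64 bytes, zero-padded: |K'| = 64.
Inner input = (K'⊕ipad) ∥ m → 64 + 72 = 136 bytes.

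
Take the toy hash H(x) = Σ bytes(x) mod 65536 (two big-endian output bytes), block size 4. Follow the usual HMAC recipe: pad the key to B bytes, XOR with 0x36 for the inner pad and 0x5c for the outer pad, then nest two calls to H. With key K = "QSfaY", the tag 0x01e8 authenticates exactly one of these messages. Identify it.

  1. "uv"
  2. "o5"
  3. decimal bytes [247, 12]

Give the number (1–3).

2

Key "QSfaY" = 51 53 66 61 59 is 5 bytes > B = 4, so hash it first: H(key) = 01 c4, then zero-pad to 4 bytes: K' = 01 c4 00 00.
K' ⊕ ipad = 37 f2 36 36; K' ⊕ opad = 5d 98 5c 5c.
m1: inner = H(37 f2 36 36 75 76) = 02 80; tag = H(5d 98 5c 5c 02 80) = 022f
m2: inner = H(37 f2 36 36 6f 35) = 02 39; tag = H(5d 98 5c 5c 02 39) = 01e8 ← matches
m3: inner = H(37 f2 36 36 f7 0c) = 02 98; tag = H(5d 98 5c 5c 02 98) = 0247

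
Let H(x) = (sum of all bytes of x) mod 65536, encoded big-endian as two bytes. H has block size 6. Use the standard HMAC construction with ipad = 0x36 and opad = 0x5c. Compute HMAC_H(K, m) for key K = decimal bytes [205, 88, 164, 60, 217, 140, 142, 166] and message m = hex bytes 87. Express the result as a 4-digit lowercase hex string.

02c5

Key decimal bytes [205, 88, 164, 60, 217, 140, 142, 166] = cd 58 a4 3c d9 8c 8e a6 is 8 bytes > B = 6, so hash it first: H(key) = 04 9e, then zero-pad to 6 bytes: K' = 04 9e 00 00 00 00.
K' ⊕ ipad = 32 a8 36 36 36 36.  K' ⊕ opad = 58 c2 5c 5c 5c 5c.
Inner input = (K'⊕ipad) ∥ m = 32 a8 36 36 36 36 ∥ 87.
Inner hash: sum = 50+168+54+54+54+54+135 = 569 → 02 39.
Outer input = (K'⊕opad) ∥ inner = 58 c2 5c 5c 5c 5c ∥ 02 39.
Outer hash (tag): sum = 88+194+92+92+92+92+2+57 = 709 → 02 c5.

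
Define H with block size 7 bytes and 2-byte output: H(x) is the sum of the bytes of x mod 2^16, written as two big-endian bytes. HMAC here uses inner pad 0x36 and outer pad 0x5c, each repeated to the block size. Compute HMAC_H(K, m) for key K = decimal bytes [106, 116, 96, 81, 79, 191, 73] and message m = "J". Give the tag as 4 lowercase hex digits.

01db

Key decimal bytes [106, 116, 96, 81, 79, 191, 73] = 6a 74 60 51 4f bf 49 is exactly B = 7 bytes: K' = 6a 74 60 51 4f bf 49.
K' ⊕ ipad = 5c 42 56 67 79 89 7f.  K' ⊕ opad = 36 28 3c 0d 13 e3 15.
Inner input = (K'⊕ipad) ∥ m = 5c 42 56 67 79 89 7f ∥ 4a.
Inner hash: sum = 92+66+86+103+121+137+127+74 = 806 → 03 26.
Outer input = (K'⊕opad) ∥ inner = 36 28 3c 0d 13 e3 15 ∥ 03 26.
Outer hash (tag): sum = 54+40+60+13+19+227+21+3+38 = 475 → 01 db.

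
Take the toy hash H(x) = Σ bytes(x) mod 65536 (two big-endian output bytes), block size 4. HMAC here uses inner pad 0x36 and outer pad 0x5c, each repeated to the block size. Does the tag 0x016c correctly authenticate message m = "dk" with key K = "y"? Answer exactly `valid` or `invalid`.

invalid

Key "y" = 79 is 1 byte ≤ B = 4; zero-pad to 4 bytes: K' = 79 00 00 00.
K' ⊕ ipad = 4f 36 36 36; K' ⊕ opad = 25 5c 5c 5c.
Inner hash: sum = 79+54+54+54+100+107 = 448 → 01 c0.
Outer hash (recomputed tag): sum = 37+92+92+92+1+192 = 506 → 01 fa.
Recomputed tag = 01fa; claimed = 016c → mismatch.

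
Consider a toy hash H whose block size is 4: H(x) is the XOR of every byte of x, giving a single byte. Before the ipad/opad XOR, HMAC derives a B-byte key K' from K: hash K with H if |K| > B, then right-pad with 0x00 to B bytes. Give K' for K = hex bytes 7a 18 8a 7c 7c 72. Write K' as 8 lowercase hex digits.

|K| = 6 > B = 4, so first hash the key.
H(K): XOR 7a⊕18⊕8a⊕7c⊕7c⊕72 = 9a.
Zero-pad H(K) = 9a to 4 bytes: K' = 9a 00 00 00.

9a000000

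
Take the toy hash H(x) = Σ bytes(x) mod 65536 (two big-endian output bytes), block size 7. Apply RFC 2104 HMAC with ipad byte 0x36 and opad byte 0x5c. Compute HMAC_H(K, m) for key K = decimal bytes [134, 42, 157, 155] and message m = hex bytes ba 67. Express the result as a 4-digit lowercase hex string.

Key decimal bytes [134, 42, 157, 155] = 86 2a 9d 9b is 4 bytes ≤ B = 7; zero-pad to 7 bytes: K' = 86 2a 9d 9b 00 00 00.
K' ⊕ ipad = b0 1c ab ad 36 36 36.  K' ⊕ opad = da 76 c1 c7 5c 5c 5c.
Inner input = (K'⊕ipad) ∥ m = b0 1c ab ad 36 36 36 ∥ ba 67.
Inner hash: sum = 176+28+171+173+54+54+54+186+103 = 999 → 03 e7.
Outer input = (K'⊕opad) ∥ inner = da 76 c1 c7 5c 5c 5c ∥ 03 e7.
Outer hash (tag): sum = 218+118+193+199+92+92+92+3+231 = 1238 → 04 d6.

04d6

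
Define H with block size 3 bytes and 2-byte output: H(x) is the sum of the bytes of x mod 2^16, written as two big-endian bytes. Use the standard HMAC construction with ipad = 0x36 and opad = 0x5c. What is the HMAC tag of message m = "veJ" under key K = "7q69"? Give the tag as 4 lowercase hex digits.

Key "7q69" = 37 71 36 39 is 4 bytes > B = 3, so hash it first: H(key) = 01 17, then zero-pad to 3 bytes: K' = 01 17 00.
K' ⊕ ipad = 37 21 36.  K' ⊕ opad = 5d 4b 5c.
Inner input = (K'⊕ipad) ∥ m = 37 21 36 ∥ 76 65 4a.
Inner hash: sum = 55+33+54+118+101+74 = 435 → 01 b3.
Outer input = (K'⊕opad) ∥ inner = 5d 4b 5c ∥ 01 b3.
Outer hash (tag): sum = 93+75+92+1+179 = 440 → 01 b8.

01b8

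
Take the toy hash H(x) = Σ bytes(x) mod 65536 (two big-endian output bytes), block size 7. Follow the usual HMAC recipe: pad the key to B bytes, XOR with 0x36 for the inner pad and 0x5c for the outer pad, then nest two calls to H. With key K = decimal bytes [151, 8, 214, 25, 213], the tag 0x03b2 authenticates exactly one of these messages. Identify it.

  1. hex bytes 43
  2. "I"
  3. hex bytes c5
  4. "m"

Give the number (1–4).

Key decimal bytes [151, 8, 214, 25, 213] = 97 08 d6 19 d5 is 5 bytes ≤ B = 7; zero-pad to 7 bytes: K' = 97 08 d6 19 d5 00 00.
K' ⊕ ipad = a1 3e e0 2f e3 36 36; K' ⊕ opad = cb 54 8a 45 89 5c 5c.
m1: inner = H(a1 3e e0 2f e3 36 36 43) = 03 80; tag = H(cb 54 8a 45 89 5c 5c 03 80) = 03b2 ← matches
m2: inner = H(a1 3e e0 2f e3 36 36 49) = 03 86; tag = H(cb 54 8a 45 89 5c 5c 03 86) = 03b8
m3: inner = H(a1 3e e0 2f e3 36 36 c5) = 04 02; tag = H(cb 54 8a 45 89 5c 5c 04 02) = 0335
m4: inner = H(a1 3e e0 2f e3 36 36 6d) = 03 aa; tag = H(cb 54 8a 45 89 5c 5c 03 aa) = 03dc

1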